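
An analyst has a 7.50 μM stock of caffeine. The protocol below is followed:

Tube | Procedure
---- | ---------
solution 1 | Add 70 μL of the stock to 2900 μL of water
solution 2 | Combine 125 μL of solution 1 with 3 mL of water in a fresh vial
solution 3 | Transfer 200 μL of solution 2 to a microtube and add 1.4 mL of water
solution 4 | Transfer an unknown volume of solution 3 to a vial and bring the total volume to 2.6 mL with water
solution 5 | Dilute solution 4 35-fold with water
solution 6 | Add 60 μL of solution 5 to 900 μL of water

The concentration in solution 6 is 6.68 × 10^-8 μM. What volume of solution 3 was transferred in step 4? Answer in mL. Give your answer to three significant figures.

Step 1: 70 μL + 2900 μL = 2970 μL total → factor 2970/70 = 42.429
Step 2: 125 μL + 3 mL = 3125 μL total → factor 3125/125 = 25
Step 3: 200 μL + 1.4 mL = 1600 μL total → factor 1600/200 = 8
Step 4: v brought to 2.6 mL → factor = 2.6 mL/v
Step 5: 35-fold → factor 35
Step 6: 60 μL + 900 μL = 960 μL total → factor 960/60 = 16
Product of known-step factors = 4.752 × 10^6
Overall factor = 7.50 μM / (6.68 × 10^-8 μM) = 1.1228 × 10^8
Step-4 factor = 1.1228 × 10^8 / 4.752 × 10^6 = 23.627
v = 2.6 mL / 23.627 = 0.110 mL

0.110 mL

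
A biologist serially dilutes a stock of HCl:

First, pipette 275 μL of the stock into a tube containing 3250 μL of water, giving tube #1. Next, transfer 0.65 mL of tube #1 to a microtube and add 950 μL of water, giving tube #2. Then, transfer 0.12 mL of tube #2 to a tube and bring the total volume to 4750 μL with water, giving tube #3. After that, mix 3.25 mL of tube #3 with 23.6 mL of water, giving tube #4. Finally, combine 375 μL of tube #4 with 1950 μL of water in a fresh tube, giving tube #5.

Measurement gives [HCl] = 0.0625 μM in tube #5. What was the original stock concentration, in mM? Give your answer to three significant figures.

4.00 mM

Step 1: 275 μL + 3250 μL = 3525 μL total → factor 3525/275 = 12.818
Step 2: 0.65 mL + 950 μL = 1.6 mL total → factor 1.6/0.65 = 2.4615
Step 3: 0.12 mL brought to 4750 μL → factor 4.75/0.12 = 39.583
Step 4: 3.25 mL + 23.6 mL = 26.85 mL total → factor 26.85/3.25 = 8.2615
Step 5: 375 μL + 1950 μL = 2325 μL total → factor 2325/375 = 6.2
Overall dilution factor = 12.818 × 2.4615 × 39.583 × 8.2615 × 6.2 = 63973
Stock = 0.0625 μM × 63973 = 3998 μM = 4.00 mM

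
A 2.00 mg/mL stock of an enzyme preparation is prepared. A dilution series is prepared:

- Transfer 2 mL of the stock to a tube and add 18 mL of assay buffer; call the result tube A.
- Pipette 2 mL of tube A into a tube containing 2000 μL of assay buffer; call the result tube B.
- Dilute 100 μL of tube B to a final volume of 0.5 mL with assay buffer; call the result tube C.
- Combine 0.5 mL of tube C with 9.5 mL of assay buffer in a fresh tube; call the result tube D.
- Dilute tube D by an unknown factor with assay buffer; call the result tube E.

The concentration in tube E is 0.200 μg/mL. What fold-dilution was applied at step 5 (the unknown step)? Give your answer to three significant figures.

Step 1: 2 mL + 18 mL = 20 mL total → factor 20/2 = 10
Step 2: 2 mL + 2000 μL = 4 mL total → factor 4/2 = 2
Step 3: 100 μL brought to 0.5 mL → factor 500/100 = 5
Step 4: 0.5 mL + 9.5 mL = 10 mL total → factor 10/0.5 = 20
Step 5: unknown factor x
Product of known-step factors = 2000
Overall factor = 2.00 mg/mL / (0.200 μg/mL) = 10000
x = 10000 / 2000 = 5.00

5.00-fold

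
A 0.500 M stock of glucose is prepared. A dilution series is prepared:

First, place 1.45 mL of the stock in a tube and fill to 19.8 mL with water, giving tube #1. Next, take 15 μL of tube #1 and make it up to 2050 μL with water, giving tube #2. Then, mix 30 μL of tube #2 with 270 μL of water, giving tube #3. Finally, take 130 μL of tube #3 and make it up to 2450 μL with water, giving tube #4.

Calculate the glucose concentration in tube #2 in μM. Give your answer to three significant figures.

Step 1: 1.45 mL brought to 19.8 mL → factor 19.8/1.45 = 13.655
Step 2: 15 μL brought to 2050 μL → factor 2050/15 = 136.67
Dilution factor through tube #2 = 13.655 × 136.67 = 1866.2
[tube #2] = 0.500 M / 1866.2 = 0.0002679 M = 268 μM

268 μM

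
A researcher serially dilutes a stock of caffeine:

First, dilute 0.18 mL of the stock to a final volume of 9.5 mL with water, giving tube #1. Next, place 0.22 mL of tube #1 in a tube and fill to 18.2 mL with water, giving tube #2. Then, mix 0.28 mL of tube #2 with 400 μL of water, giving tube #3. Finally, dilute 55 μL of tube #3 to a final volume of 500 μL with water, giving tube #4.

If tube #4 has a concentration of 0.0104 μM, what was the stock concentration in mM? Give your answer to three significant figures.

1.00 mM

Step 1: 0.18 mL brought to 9.5 mL → factor 9.5/0.18 = 52.778
Step 2: 0.22 mL brought to 18.2 mL → factor 18.2/0.22 = 82.727
Step 3: 0.28 mL + 400 μL = 0.68 mL total → factor 0.68/0.28 = 2.4286
Step 4: 55 μL brought to 500 μL → factor 500/55 = 9.0909
Overall dilution factor = 52.778 × 82.727 × 2.4286 × 9.0909 = 96396
Stock = 0.0104 μM × 96396 = 1003 μM = 1.00 mM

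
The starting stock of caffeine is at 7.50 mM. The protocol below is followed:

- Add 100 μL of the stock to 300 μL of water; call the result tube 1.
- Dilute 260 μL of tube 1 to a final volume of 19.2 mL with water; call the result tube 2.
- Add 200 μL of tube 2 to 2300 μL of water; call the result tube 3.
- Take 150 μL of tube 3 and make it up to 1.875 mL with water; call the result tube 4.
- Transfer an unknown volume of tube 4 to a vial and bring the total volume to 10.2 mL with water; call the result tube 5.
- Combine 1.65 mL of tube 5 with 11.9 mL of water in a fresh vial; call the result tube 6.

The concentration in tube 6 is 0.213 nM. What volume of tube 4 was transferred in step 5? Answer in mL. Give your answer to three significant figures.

0.110 mL

Step 1: 100 μL + 300 μL = 400 μL total → factor 400/100 = 4
Step 2: 260 μL brought to 19.2 mL → factor 19200/260 = 73.846
Step 3: 200 μL + 2300 μL = 2500 μL total → factor 2500/200 = 12.5
Step 4: 150 μL brought to 1.875 mL → factor 1875/150 = 12.5
Step 5: v brought to 10.2 mL → factor = 10.2 mL/v
Step 6: 1.65 mL + 11.9 mL = 13.55 mL total → factor 13.55/1.65 = 8.2121
Product of known-step factors = 3.7902 × 10^5
Overall factor = 7.50 mM / (0.213 nM) = 3.5211 × 10^7
Step-5 factor = 3.5211 × 10^7 / 3.7902 × 10^5 = 92.901
v = 10.2 mL / 92.901 = 0.110 mL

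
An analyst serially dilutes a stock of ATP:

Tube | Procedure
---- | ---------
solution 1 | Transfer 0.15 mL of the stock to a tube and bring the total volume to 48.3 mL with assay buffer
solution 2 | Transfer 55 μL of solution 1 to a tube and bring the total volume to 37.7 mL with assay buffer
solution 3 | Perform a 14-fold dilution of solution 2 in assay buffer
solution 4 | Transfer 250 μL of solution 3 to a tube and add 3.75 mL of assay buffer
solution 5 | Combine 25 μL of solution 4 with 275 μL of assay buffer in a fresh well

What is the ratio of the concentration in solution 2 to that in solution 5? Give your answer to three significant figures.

2.69 × 10^3

Step 1: 0.15 mL brought to 48.3 mL → factor 48.3/0.15 = 322
Step 2: 55 μL brought to 37.7 mL → factor 37700/55 = 685.45
Step 3: 14-fold → factor 14
Step 4: 250 μL + 3.75 mL = 4000 μL total → factor 4000/250 = 16
Step 5: 25 μL + 275 μL = 300 μL total → factor 300/25 = 12
Dilution factor to solution 2 = 2.2072 × 10^5; to solution 5 = 5.9329 × 10^8
[solution 2]/[solution 5] = (factor to solution 5)/(factor to solution 2) = 5.9329 × 10^8/2.2072 × 10^5 = 2.69 × 10^3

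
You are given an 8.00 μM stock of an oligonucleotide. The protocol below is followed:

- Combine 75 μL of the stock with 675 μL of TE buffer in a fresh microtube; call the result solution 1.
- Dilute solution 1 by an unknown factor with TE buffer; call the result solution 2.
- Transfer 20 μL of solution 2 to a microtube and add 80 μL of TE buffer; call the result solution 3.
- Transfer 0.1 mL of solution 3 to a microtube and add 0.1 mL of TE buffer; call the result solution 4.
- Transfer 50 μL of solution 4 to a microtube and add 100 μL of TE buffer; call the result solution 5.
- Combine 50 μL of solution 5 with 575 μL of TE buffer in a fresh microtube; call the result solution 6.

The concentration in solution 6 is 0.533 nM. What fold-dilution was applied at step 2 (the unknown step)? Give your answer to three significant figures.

4.00-fold

Step 1: 75 μL + 675 μL = 750 μL total → factor 750/75 = 10
Step 2: unknown factor x
Step 3: 20 μL + 80 μL = 100 μL total → factor 100/20 = 5
Step 4: 0.1 mL + 0.1 mL = 0.2 mL total → factor 0.2/0.1 = 2
Step 5: 50 μL + 100 μL = 150 μL total → factor 150/50 = 3
Step 6: 50 μL + 575 μL = 625 μL total → factor 625/50 = 12.5
Product of known-step factors = 3750
Overall factor = 8.00 μM / (0.533 nM) = 15009
x = 15009 / 3750 = 4.00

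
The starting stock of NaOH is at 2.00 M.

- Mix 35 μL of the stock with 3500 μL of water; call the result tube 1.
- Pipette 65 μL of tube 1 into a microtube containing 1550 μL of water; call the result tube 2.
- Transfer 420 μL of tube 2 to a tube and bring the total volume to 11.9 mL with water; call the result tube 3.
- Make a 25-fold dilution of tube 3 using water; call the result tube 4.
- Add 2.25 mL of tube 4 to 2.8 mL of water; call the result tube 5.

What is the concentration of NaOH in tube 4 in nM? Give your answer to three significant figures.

1.13 × 10^3 nM

Step 1: 35 μL + 3500 μL = 3535 μL total → factor 3535/35 = 101
Step 2: 65 μL + 1550 μL = 1615 μL total → factor 1615/65 = 24.846
Step 3: 420 μL brought to 11.9 mL → factor 11900/420 = 28.333
Step 4: 25-fold → factor 25
Dilution factor through tube 4 = 101 × 24.846 × 28.333 × 25 = 1.7775 × 10^6
[tube 4] = 2.00 M / 1.7775 × 10^6 = 1.125 × 10^-6 M = 1.13 × 10^3 nM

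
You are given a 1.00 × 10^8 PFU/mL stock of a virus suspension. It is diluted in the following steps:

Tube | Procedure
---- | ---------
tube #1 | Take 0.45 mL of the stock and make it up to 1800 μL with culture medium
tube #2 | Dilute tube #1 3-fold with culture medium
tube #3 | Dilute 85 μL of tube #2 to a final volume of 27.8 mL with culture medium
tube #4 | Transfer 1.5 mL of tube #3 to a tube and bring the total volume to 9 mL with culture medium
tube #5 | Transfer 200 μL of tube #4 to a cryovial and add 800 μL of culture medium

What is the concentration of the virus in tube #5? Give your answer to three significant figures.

Step 1: 0.45 mL brought to 1800 μL → factor 1.8/0.45 = 4
Step 2: 3-fold → factor 3
Step 3: 85 μL brought to 27.8 mL → factor 27800/85 = 327.06
Step 4: 1.5 mL brought to 9 mL → factor 9/1.5 = 6
Step 5: 200 μL + 800 μL = 1000 μL total → factor 1000/200 = 5
Overall dilution factor = 4 × 3 × 327.06 × 6 × 5 = 1.1774 × 10^5
Final = 1.00 × 10^8 PFU/mL / 1.1774 × 10^5 = 849 PFU/mL

849 PFU/mL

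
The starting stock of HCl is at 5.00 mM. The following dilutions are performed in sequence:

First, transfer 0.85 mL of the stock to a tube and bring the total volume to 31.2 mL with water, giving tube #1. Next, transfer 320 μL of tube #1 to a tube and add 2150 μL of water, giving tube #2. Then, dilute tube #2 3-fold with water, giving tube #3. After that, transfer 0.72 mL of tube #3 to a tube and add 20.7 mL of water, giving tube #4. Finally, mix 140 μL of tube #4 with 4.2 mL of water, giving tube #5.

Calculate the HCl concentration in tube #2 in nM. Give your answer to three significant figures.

Step 1: 0.85 mL brought to 31.2 mL → factor 31.2/0.85 = 36.706
Step 2: 320 μL + 2150 μL = 2470 μL total → factor 2470/320 = 7.7188
Dilution factor through tube #2 = 36.706 × 7.7188 = 283.32
[tube #2] = 5.00 mM / 283.32 = 0.01765 mM = 1.76 × 10^4 nM

1.76 × 10^4 nM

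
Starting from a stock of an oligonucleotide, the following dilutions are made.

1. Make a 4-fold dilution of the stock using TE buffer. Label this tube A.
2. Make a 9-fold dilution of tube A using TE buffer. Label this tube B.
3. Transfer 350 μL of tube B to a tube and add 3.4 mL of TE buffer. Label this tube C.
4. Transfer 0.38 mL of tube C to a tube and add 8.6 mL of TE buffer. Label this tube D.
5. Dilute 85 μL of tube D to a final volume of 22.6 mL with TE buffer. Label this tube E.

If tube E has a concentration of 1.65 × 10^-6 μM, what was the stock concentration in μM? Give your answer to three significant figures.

Step 1: 4-fold → factor 4
Step 2: 9-fold → factor 9
Step 3: 350 μL + 3.4 mL = 3750 μL total → factor 3750/350 = 10.714
Step 4: 0.38 mL + 8.6 mL = 8.98 mL total → factor 8.98/0.38 = 23.632
Step 5: 85 μL brought to 22.6 mL → factor 22600/85 = 265.88
Overall dilution factor = 4 × 9 × 10.714 × 23.632 × 265.88 = 2.4235 × 10^6
Stock = 1.65 × 10^-6 μM × 2.4235 × 10^6 = 4.00 μM

4.00 μM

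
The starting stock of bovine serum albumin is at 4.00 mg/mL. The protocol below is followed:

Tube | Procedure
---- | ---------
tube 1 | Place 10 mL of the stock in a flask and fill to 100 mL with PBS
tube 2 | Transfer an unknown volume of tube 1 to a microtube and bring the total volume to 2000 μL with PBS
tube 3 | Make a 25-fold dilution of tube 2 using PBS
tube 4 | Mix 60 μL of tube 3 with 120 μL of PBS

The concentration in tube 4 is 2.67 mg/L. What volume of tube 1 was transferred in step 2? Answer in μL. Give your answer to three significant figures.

1.00 × 10^3 μL

Step 1: 10 mL brought to 100 mL → factor 100/10 = 10
Step 2: v brought to 2000 μL → factor = 2000 μL/v
Step 3: 25-fold → factor 25
Step 4: 60 μL + 120 μL = 180 μL total → factor 180/60 = 3
Product of known-step factors = 750
Overall factor = 4.00 mg/mL / (2.67 mg/L) = 1498.1
Step-2 factor = 1498.1 / 750 = 1.9975
v = 2000 μL / 1.9975 = 1.00 × 10^3 μL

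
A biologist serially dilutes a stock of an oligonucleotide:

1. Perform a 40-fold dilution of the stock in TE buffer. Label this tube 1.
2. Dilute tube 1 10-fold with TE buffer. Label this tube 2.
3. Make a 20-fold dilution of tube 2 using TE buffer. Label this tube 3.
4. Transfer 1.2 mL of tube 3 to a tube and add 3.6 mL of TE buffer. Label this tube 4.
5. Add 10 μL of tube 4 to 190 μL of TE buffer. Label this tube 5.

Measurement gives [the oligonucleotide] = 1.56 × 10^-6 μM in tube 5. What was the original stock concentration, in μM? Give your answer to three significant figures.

0.998 μM

Step 1: 40-fold → factor 40
Step 2: 10-fold → factor 10
Step 3: 20-fold → factor 20
Step 4: 1.2 mL + 3.6 mL = 4.8 mL total → factor 4.8/1.2 = 4
Step 5: 10 μL + 190 μL = 200 μL total → factor 200/10 = 20
Overall dilution factor = 40 × 10 × 20 × 4 × 20 = 6.4 × 10^5
Stock = 1.56 × 10^-6 μM × 6.4 × 10^5 = 0.998 μM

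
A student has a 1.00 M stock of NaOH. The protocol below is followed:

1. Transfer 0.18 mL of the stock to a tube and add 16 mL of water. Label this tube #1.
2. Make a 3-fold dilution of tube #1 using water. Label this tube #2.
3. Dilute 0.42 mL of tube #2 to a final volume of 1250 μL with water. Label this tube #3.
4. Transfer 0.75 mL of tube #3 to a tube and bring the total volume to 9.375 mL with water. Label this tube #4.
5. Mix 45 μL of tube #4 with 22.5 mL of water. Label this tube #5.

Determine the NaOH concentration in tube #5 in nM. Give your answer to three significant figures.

199 nM

Step 1: 0.18 mL + 16 mL = 16.18 mL total → factor 16.18/0.18 = 89.889
Step 2: 3-fold → factor 3
Step 3: 0.42 mL brought to 1250 μL → factor 1.25/0.42 = 2.9762
Step 4: 0.75 mL brought to 9.375 mL → factor 9.375/0.75 = 12.5
Step 5: 45 μL + 22.5 mL = 22545 μL total → factor 22545/45 = 501
Overall dilution factor = 89.889 × 3 × 2.9762 × 12.5 × 501 = 5.0262 × 10^6
Final = 1.00 M / 5.0262 × 10^6 = 1.990 × 10^-7 M = 199 nM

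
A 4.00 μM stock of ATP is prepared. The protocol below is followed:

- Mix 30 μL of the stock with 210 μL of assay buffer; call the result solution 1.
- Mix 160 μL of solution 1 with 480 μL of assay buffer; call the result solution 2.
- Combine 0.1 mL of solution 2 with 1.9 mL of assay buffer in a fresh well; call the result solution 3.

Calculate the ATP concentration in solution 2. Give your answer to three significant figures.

0.125 μM

Step 1: 30 μL + 210 μL = 240 μL total → factor 240/30 = 8
Step 2: 160 μL + 480 μL = 640 μL total → factor 640/160 = 4
Dilution factor through solution 2 = 8 × 4 = 32
[solution 2] = 4.00 μM / 32 = 0.125 μM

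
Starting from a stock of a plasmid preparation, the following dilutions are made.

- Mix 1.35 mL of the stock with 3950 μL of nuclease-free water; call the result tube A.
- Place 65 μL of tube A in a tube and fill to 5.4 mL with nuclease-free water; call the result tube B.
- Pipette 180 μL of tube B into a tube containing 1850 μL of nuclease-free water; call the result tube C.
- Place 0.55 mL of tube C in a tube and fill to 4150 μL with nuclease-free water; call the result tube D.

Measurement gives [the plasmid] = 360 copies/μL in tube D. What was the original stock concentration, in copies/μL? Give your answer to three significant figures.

9.99 × 10^6 copies/μL

Step 1: 1.35 mL + 3950 μL = 5.3 mL total → factor 5.3/1.35 = 3.9259
Step 2: 65 μL brought to 5.4 mL → factor 5400/65 = 83.077
Step 3: 180 μL + 1850 μL = 2030 μL total → factor 2030/180 = 11.278
Step 4: 0.55 mL brought to 4150 μL → factor 4.15/0.55 = 7.5455
Overall dilution factor = 3.9259 × 83.077 × 11.278 × 7.5455 = 27754
Stock = 360 copies/μL × 27754 = 9.99 × 10^6 copies/μL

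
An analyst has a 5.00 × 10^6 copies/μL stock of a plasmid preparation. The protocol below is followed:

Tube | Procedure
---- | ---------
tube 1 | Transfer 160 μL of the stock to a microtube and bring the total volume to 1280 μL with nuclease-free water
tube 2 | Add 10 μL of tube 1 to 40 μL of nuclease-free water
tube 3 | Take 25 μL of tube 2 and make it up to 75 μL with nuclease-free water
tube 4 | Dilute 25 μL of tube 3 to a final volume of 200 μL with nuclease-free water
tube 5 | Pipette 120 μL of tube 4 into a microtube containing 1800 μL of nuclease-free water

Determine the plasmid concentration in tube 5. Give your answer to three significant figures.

326 copies/μL

Step 1: 160 μL brought to 1280 μL → factor 1280/160 = 8
Step 2: 10 μL + 40 μL = 50 μL total → factor 50/10 = 5
Step 3: 25 μL brought to 75 μL → factor 75/25 = 3
Step 4: 25 μL brought to 200 μL → factor 200/25 = 8
Step 5: 120 μL + 1800 μL = 1920 μL total → factor 1920/120 = 16
Overall dilution factor = 8 × 5 × 3 × 8 × 16 = 15360
Final = 5.00 × 10^6 copies/μL / 15360 = 326 copies/μL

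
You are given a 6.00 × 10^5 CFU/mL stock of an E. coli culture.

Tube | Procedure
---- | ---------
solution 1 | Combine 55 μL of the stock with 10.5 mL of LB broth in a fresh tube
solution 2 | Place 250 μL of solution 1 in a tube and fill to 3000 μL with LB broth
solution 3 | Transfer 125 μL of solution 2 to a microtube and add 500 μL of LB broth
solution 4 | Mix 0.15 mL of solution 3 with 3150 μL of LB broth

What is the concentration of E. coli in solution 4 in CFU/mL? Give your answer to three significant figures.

Step 1: 55 μL + 10.5 mL = 10555 μL total → factor 10555/55 = 191.91
Step 2: 250 μL brought to 3000 μL → factor 3000/250 = 12
Step 3: 125 μL + 500 μL = 625 μL total → factor 625/125 = 5
Step 4: 0.15 mL + 3150 μL = 3.3 mL total → factor 3.3/0.15 = 22
Dilution factor through solution 4 = 191.91 × 12 × 5 × 22 = 2.5332 × 10^5
[solution 4] = 6.00 × 10^5 CFU/mL / 2.5332 × 10^5 = 2.37 CFU/mL

2.37 CFU/mL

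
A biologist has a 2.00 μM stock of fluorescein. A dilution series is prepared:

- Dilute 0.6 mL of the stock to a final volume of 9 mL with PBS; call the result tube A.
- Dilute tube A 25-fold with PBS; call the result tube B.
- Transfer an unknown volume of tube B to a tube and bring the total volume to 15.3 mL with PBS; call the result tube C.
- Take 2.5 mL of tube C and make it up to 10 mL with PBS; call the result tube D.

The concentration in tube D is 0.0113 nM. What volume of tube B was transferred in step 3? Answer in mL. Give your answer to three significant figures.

Step 1: 0.6 mL brought to 9 mL → factor 9/0.6 = 15
Step 2: 25-fold → factor 25
Step 3: v brought to 15.3 mL → factor = 15.3 mL/v
Step 4: 2.5 mL brought to 10 mL → factor 10/2.5 = 4
Product of known-step factors = 1500
Overall factor = 2.00 μM / (0.0113 nM) = 1.7699 × 10^5
Step-3 factor = 1.7699 × 10^5 / 1500 = 117.99
v = 15.3 mL / 117.99 = 0.130 mL

0.130 mL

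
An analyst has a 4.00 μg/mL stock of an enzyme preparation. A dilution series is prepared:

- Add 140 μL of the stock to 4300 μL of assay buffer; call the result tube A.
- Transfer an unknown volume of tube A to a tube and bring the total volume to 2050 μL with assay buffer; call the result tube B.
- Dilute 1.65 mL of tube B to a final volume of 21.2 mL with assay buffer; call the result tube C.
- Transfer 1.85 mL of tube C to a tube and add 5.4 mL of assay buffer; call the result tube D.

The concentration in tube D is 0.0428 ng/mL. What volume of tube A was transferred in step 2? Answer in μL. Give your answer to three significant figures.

Step 1: 140 μL + 4300 μL = 4440 μL total → factor 4440/140 = 31.714
Step 2: v brought to 2050 μL → factor = 2050 μL/v
Step 3: 1.65 mL brought to 21.2 mL → factor 21.2/1.65 = 12.848
Step 4: 1.85 mL + 5.4 mL = 7.25 mL total → factor 7.25/1.85 = 3.9189
Product of known-step factors = 1596.9
Overall factor = 4.00 μg/mL / (0.0428 ng/mL) = 93458
Step-2 factor = 93458 / 1596.9 = 58.525
v = 2050 μL / 58.525 = 35.0 μL

35.0 μL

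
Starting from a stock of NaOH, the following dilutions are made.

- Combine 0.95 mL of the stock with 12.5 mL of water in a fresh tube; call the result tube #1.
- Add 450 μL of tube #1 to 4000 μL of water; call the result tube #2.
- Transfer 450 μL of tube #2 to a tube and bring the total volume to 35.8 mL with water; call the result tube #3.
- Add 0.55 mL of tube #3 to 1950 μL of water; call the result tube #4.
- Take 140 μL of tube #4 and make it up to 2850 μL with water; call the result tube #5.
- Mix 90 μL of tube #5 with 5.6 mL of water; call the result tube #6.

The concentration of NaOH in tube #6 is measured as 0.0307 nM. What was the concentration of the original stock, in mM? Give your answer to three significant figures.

2.00 mM

Step 1: 0.95 mL + 12.5 mL = 13.45 mL total → factor 13.45/0.95 = 14.158
Step 2: 450 μL + 4000 μL = 4450 μL total → factor 4450/450 = 9.8889
Step 3: 450 μL brought to 35.8 mL → factor 35800/450 = 79.556
Step 4: 0.55 mL + 1950 μL = 2.5 mL total → factor 2.5/0.55 = 4.5455
Step 5: 140 μL brought to 2850 μL → factor 2850/140 = 20.357
Step 6: 90 μL + 5.6 mL = 5690 μL total → factor 5690/90 = 63.222
Overall dilution factor = 14.158 × 9.8889 × 79.556 × 4.5455 × 20.357 × 63.222 = 6.516 × 10^7
Stock = 0.0307 nM × 6.516 × 10^7 = 2.000 × 10^6 nM = 2.00 mM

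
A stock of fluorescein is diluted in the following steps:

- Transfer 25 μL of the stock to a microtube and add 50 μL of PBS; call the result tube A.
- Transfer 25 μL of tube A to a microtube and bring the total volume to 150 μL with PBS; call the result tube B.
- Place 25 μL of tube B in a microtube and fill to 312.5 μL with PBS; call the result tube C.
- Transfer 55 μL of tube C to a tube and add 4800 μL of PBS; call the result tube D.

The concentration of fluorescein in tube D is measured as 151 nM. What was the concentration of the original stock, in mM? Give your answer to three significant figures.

3.00 mM

Step 1: 25 μL + 50 μL = 75 μL total → factor 75/25 = 3
Step 2: 25 μL brought to 150 μL → factor 150/25 = 6
Step 3: 25 μL brought to 312.5 μL → factor 312.5/25 = 12.5
Step 4: 55 μL + 4800 μL = 4855 μL total → factor 4855/55 = 88.273
Overall dilution factor = 3 × 6 × 12.5 × 88.273 = 19861
Stock = 151 nM × 19861 = 2.999 × 10^6 nM = 3.00 mM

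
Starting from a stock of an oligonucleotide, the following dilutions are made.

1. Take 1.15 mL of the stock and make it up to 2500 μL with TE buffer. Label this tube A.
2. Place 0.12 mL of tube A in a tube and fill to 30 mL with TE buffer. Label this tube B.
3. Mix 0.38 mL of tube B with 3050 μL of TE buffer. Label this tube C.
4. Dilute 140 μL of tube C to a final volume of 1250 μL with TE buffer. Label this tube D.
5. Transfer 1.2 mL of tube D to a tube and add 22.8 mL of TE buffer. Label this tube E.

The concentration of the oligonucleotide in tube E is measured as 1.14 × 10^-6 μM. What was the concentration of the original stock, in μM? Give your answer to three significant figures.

Step 1: 1.15 mL brought to 2500 μL → factor 2.5/1.15 = 2.1739
Step 2: 0.12 mL brought to 30 mL → factor 30/0.12 = 250
Step 3: 0.38 mL + 3050 μL = 3.43 mL total → factor 3.43/0.38 = 9.0263
Step 4: 140 μL brought to 1250 μL → factor 1250/140 = 8.9286
Step 5: 1.2 mL + 22.8 mL = 24 mL total → factor 24/1.2 = 20
Overall dilution factor = 2.1739 × 250 × 9.0263 × 8.9286 × 20 = 8.76 × 10^5
Stock = 1.14 × 10^-6 μM × 8.76 × 10^5 = 0.999 μM

0.999 μM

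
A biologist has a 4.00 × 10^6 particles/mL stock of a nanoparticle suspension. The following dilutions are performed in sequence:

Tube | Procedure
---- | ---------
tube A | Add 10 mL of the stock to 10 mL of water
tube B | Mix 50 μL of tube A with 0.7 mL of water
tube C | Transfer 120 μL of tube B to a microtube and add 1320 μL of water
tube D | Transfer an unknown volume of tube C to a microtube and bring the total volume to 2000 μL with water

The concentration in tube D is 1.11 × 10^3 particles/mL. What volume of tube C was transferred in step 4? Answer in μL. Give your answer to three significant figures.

200 μL

Step 1: 10 mL + 10 mL = 20 mL total → factor 20/10 = 2
Step 2: 50 μL + 0.7 mL = 750 μL total → factor 750/50 = 15
Step 3: 120 μL + 1320 μL = 1440 μL total → factor 1440/120 = 12
Step 4: v brought to 2000 μL → factor = 2000 μL/v
Product of known-step factors = 360
Overall factor = 4.00 × 10^6 particles/mL / (1.11 × 10^3 particles/mL) = 3603.6
Step-4 factor = 3603.6 / 360 = 10.01
v = 2000 μL / 10.01 = 200 μL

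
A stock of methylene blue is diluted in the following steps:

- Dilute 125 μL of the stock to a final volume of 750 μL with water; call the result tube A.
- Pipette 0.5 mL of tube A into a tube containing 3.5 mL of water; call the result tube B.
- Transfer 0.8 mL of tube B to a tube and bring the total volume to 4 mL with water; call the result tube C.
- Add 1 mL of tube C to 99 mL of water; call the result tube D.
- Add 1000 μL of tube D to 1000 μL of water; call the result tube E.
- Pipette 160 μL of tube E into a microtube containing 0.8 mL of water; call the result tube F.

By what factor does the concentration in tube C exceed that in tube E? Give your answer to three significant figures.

Step 1: 125 μL brought to 750 μL → factor 750/125 = 6
Step 2: 0.5 mL + 3.5 mL = 4 mL total → factor 4/0.5 = 8
Step 3: 0.8 mL brought to 4 mL → factor 4/0.8 = 5
Step 4: 1 mL + 99 mL = 100 mL total → factor 100/1 = 100
Step 5: 1000 μL + 1000 μL = 2000 μL total → factor 2000/1000 = 2
Dilution factor to tube C = 240; to tube E = 48000
[tube C]/[tube E] = (factor to tube E)/(factor to tube C) = 48000/240 = 200

200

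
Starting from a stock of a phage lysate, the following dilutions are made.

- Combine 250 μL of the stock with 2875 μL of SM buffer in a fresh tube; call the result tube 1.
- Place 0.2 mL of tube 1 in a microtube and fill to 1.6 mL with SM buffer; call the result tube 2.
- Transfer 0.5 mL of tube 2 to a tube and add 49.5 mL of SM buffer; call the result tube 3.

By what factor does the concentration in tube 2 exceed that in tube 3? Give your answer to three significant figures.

100

Step 1: 250 μL + 2875 μL = 3125 μL total → factor 3125/250 = 12.5
Step 2: 0.2 mL brought to 1.6 mL → factor 1.6/0.2 = 8
Step 3: 0.5 mL + 49.5 mL = 50 mL total → factor 50/0.5 = 100
Dilution factor to tube 2 = 100; to tube 3 = 10000
[tube 2]/[tube 3] = (factor to tube 3)/(factor to tube 2) = 10000/100 = 100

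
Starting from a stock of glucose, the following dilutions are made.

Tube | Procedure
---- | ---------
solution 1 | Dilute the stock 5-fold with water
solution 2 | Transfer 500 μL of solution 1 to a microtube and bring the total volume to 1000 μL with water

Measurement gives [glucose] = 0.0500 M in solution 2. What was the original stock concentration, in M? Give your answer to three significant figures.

0.500 M

Step 1: 5-fold → factor 5
Step 2: 500 μL brought to 1000 μL → factor 1000/500 = 2
Overall dilution factor = 5 × 2 = 10
Stock = 0.0500 M × 10 = 0.500 M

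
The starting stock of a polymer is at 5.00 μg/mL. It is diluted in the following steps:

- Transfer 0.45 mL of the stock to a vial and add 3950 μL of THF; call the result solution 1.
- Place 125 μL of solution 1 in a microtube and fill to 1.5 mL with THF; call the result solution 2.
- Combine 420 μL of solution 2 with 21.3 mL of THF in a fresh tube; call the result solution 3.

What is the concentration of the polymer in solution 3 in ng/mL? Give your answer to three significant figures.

Step 1: 0.45 mL + 3950 μL = 4.4 mL total → factor 4.4/0.45 = 9.7778
Step 2: 125 μL brought to 1.5 mL → factor 1500/125 = 12
Step 3: 420 μL + 21.3 mL = 21720 μL total → factor 21720/420 = 51.714
Overall dilution factor = 9.7778 × 12 × 51.714 = 6067.8
Final = 5.00 μg/mL / 6067.8 = 0.0008240 μg/mL = 0.824 ng/mL

0.824 ng/mL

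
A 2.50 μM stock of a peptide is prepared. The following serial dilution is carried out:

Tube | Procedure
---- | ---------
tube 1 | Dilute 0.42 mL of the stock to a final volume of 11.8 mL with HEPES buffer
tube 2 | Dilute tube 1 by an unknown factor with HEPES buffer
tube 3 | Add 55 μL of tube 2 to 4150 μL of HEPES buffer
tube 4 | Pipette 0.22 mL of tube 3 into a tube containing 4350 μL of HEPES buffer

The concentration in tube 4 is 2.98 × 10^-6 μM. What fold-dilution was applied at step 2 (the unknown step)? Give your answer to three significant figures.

18.8-fold

Step 1: 0.42 mL brought to 11.8 mL → factor 11.8/0.42 = 28.095
Step 2: unknown factor x
Step 3: 55 μL + 4150 μL = 4205 μL total → factor 4205/55 = 76.455
Step 4: 0.22 mL + 4350 μL = 4.57 mL total → factor 4.57/0.22 = 20.773
Product of known-step factors = 44620
Overall factor = 2.50 μM / (2.98 × 10^-6 μM) = 8.3893 × 10^5
x = 8.3893 × 10^5 / 44620 = 18.8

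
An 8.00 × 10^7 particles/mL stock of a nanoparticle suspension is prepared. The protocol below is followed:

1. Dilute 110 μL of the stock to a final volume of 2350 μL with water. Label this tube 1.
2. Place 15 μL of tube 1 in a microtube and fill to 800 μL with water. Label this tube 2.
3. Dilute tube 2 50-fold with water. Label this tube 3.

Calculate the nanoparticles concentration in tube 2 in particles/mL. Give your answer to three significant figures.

Step 1: 110 μL brought to 2350 μL → factor 2350/110 = 21.364
Step 2: 15 μL brought to 800 μL → factor 800/15 = 53.333
Dilution factor through tube 2 = 21.364 × 53.333 = 1139.4
[tube 2] = 8.00 × 10^7 particles/mL / 1139.4 = 7.02 × 10^4 particles/mL

7.02 × 10^4 particles/mL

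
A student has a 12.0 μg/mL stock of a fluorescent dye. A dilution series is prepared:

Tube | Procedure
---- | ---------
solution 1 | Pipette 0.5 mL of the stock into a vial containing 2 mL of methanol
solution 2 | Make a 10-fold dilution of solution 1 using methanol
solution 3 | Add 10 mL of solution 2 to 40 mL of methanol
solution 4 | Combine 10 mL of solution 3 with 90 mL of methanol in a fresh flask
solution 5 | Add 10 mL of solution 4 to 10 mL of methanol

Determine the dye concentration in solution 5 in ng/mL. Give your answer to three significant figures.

2.40 ng/mL

Step 1: 0.5 mL + 2 mL = 2.5 mL total → factor 2.5/0.5 = 5
Step 2: 10-fold → factor 10
Step 3: 10 mL + 40 mL = 50 mL total → factor 50/10 = 5
Step 4: 10 mL + 90 mL = 100 mL total → factor 100/10 = 10
Step 5: 10 mL + 10 mL = 20 mL total → factor 20/10 = 2
Overall dilution factor = 5 × 10 × 5 × 10 × 2 = 5000
Final = 12.0 μg/mL / 5000 = 0.002400 μg/mL = 2.40 ng/mL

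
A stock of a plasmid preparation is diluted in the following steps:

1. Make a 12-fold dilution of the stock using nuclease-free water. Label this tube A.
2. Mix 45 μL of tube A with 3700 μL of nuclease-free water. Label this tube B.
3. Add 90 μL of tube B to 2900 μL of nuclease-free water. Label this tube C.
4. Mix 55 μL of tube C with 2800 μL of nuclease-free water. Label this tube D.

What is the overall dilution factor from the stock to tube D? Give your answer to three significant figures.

1.72 × 10^6

Step 1: 12-fold → factor 12
Step 2: 45 μL + 3700 μL = 3745 μL total → factor 3745/45 = 83.222
Step 3: 90 μL + 2900 μL = 2990 μL total → factor 2990/90 = 33.222
Step 4: 55 μL + 2800 μL = 2855 μL total → factor 2855/55 = 51.909
Overall dilution factor = 12 × 83.222 × 33.222 × 51.909 = 1.7222 × 10^6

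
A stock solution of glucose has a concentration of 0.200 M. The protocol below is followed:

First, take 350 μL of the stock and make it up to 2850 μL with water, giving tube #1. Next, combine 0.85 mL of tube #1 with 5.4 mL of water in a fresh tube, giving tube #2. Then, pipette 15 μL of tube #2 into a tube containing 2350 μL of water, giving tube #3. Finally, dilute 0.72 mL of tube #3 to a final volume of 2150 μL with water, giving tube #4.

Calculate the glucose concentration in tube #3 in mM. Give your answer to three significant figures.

Step 1: 350 μL brought to 2850 μL → factor 2850/350 = 8.1429
Step 2: 0.85 mL + 5.4 mL = 6.25 mL total → factor 6.25/0.85 = 7.3529
Step 3: 15 μL + 2350 μL = 2365 μL total → factor 2365/15 = 157.67
Dilution factor through tube #3 = 8.1429 × 7.3529 × 157.67 = 9440.1
[tube #3] = 0.200 M / 9440.1 = 2.119 × 10^-5 M = 0.0212 mM

0.0212 mM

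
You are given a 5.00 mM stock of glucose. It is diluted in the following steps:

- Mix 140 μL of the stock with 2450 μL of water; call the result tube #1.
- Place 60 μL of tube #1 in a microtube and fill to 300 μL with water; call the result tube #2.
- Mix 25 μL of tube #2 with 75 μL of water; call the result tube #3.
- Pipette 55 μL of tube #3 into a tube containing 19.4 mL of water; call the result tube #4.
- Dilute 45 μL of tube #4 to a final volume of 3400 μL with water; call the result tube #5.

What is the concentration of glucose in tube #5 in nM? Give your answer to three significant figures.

0.506 nM

Step 1: 140 μL + 2450 μL = 2590 μL total → factor 2590/140 = 18.5
Step 2: 60 μL brought to 300 μL → factor 300/60 = 5
Step 3: 25 μL + 75 μL = 100 μL total → factor 100/25 = 4
Step 4: 55 μL + 19.4 mL = 19455 μL total → factor 19455/55 = 353.73
Step 5: 45 μL brought to 3400 μL → factor 3400/45 = 75.556
Overall dilution factor = 18.5 × 5 × 4 × 353.73 × 75.556 = 9.8886 × 10^6
Final = 5.00 mM / 9.8886 × 10^6 = 5.056 × 10^-7 mM = 0.506 nM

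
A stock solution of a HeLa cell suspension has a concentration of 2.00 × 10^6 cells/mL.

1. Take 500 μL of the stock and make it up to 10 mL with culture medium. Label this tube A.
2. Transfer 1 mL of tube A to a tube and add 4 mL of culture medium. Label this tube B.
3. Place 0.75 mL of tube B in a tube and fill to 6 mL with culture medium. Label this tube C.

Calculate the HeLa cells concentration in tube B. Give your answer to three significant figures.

2.00 × 10^4 cells/mL

Step 1: 500 μL brought to 10 mL → factor 10000/500 = 20
Step 2: 1 mL + 4 mL = 5 mL total → factor 5/1 = 5
Dilution factor through tube B = 20 × 5 = 100
[tube B] = 2.00 × 10^6 cells/mL / 100 = 2.00 × 10^4 cells/mL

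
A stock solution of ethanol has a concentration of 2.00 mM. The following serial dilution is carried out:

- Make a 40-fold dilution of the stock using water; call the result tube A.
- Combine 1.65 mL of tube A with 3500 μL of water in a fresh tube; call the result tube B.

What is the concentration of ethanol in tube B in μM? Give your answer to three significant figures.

16.0 μM

Step 1: 40-fold → factor 40
Step 2: 1.65 mL + 3500 μL = 5.15 mL total → factor 5.15/1.65 = 3.1212
Overall dilution factor = 40 × 3.1212 = 124.85
Final = 2.00 mM / 124.85 = 0.01602 mM = 16.0 μM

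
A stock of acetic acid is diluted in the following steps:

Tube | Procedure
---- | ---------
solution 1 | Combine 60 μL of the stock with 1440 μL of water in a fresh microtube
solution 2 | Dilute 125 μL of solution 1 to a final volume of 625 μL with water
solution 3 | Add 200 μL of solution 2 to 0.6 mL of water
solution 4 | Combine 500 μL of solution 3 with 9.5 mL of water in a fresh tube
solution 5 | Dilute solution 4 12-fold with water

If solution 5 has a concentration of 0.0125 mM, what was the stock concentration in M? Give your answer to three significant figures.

Step 1: 60 μL + 1440 μL = 1500 μL total → factor 1500/60 = 25
Step 2: 125 μL brought to 625 μL → factor 625/125 = 5
Step 3: 200 μL + 0.6 mL = 800 μL total → factor 800/200 = 4
Step 4: 500 μL + 9.5 mL = 10000 μL total → factor 10000/500 = 20
Step 5: 12-fold → factor 12
Overall dilution factor = 25 × 5 × 4 × 20 × 12 = 1.2 × 10^5
Stock = 0.0125 mM × 1.2 × 10^5 = 1500 mM = 1.50 M

1.50 M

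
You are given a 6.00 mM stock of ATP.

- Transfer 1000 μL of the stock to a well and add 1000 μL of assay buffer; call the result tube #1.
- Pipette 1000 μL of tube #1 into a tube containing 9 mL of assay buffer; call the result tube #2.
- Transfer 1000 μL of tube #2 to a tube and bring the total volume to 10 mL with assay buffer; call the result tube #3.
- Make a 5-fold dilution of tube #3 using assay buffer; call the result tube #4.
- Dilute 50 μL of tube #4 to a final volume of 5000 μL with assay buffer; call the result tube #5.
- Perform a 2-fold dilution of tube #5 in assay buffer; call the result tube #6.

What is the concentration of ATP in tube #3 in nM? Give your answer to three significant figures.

3.00 × 10^4 nM

Step 1: 1000 μL + 1000 μL = 2000 μL total → factor 2000/1000 = 2
Step 2: 1000 μL + 9 mL = 10000 μL total → factor 10000/1000 = 10
Step 3: 1000 μL brought to 10 mL → factor 10000/1000 = 10
Dilution factor through tube #3 = 2 × 10 × 10 = 200
[tube #3] = 6.00 mM / 200 = 0.03000 mM = 3.00 × 10^4 nM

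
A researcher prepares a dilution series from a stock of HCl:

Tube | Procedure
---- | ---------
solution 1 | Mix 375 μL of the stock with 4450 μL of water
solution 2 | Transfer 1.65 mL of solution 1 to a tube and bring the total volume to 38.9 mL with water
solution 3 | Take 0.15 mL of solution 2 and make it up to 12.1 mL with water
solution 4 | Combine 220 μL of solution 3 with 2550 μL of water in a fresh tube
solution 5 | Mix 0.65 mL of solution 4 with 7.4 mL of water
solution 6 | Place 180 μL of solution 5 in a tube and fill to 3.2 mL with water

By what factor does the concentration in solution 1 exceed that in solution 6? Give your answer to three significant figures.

Step 1: 375 μL + 4450 μL = 4825 μL total → factor 4825/375 = 12.867
Step 2: 1.65 mL brought to 38.9 mL → factor 38.9/1.65 = 23.576
Step 3: 0.15 mL brought to 12.1 mL → factor 12.1/0.15 = 80.667
Step 4: 220 μL + 2550 μL = 2770 μL total → factor 2770/220 = 12.591
Step 5: 0.65 mL + 7.4 mL = 8.05 mL total → factor 8.05/0.65 = 12.385
Step 6: 180 μL brought to 3.2 mL → factor 3200/180 = 17.778
Dilution factor to solution 1 = 12.867; to solution 6 = 6.7833 × 10^7
[solution 1]/[solution 6] = (factor to solution 6)/(factor to solution 1) = 6.7833 × 10^7/12.867 = 5.27 × 10^6

5.27 × 10^6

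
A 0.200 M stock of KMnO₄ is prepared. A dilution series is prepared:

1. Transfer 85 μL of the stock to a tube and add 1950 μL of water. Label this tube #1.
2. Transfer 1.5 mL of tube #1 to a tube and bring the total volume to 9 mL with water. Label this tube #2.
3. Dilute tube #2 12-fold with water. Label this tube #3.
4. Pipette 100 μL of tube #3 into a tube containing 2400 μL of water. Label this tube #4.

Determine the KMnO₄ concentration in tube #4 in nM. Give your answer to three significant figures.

4.64 × 10^3 nM

Step 1: 85 μL + 1950 μL = 2035 μL total → factor 2035/85 = 23.941
Step 2: 1.5 mL brought to 9 mL → factor 9/1.5 = 6
Step 3: 12-fold → factor 12
Step 4: 100 μL + 2400 μL = 2500 μL total → factor 2500/100 = 25
Overall dilution factor = 23.941 × 6 × 12 × 25 = 43094
Final = 0.200 M / 43094 = 4.641 × 10^-6 M = 4.64 × 10^3 nM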